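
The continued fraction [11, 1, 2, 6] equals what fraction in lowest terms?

Fold from the inside: start with 6/1.
  2 + 1/6 = 13/6
  1 + 6/13 = 19/13
  11 + 13/19 = 222/19

222/19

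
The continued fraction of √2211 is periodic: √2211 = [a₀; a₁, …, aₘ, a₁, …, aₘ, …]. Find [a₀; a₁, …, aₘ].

a₀ = ⌊√2211⌋ = 47.
With m₀=0, d₀=1 and mₖ₊₁ = dₖaₖ − mₖ, dₖ₊₁ = (n − mₖ₊₁²)/dₖ, aₖ₊₁ = ⌊(a₀+mₖ₊₁)/dₖ₊₁⌋:
  k=1: m=47, d=2, a=47
  k=2: m=47, d=1, a=94
d=1 and a=2a₀=94 at k=2, so the next step gives (m, d) = (47, 2) again — its k=1 value — and the period has length 2.

[47; 47, 94]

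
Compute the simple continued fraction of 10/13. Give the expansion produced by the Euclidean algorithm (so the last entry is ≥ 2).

10 = 0*13 + 10
13 = 1*10 + 3
10 = 3*3 + 1
3 = 3*1 + 0  (stop)
So 10/13 = [0; 1, 3, 3].

[0; 1, 3, 3]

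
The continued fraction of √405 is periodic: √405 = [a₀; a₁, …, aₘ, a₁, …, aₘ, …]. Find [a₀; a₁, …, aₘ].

[20; 8, 40]

a₀ = ⌊√405⌋ = 20.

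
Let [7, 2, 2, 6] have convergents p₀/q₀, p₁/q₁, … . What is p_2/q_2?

37/5

Using pₖ = aₖpₖ₋₁ + pₖ₋₂, qₖ = aₖqₖ₋₁ + qₖ₋₂ (with p₋₁=1, p₋₂=0, q₋₁=0, q₋₂=1):
  k=0: a=7, p=7, q=1
  k=1: a=2, p=15, q=2
  k=2: a=2, p=37, q=5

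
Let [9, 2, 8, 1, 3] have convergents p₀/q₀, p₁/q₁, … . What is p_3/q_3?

180/19

Using pₖ = aₖpₖ₋₁ + pₖ₋₂, qₖ = aₖqₖ₋₁ + qₖ₋₂ (with p₋₁=1, p₋₂=0, q₋₁=0, q₋₂=1):
  k=0: a=9, p=9, q=1
  k=1: a=2, p=19, q=2
  k=2: a=8, p=161, q=17
  k=3: a=1, p=180, q=19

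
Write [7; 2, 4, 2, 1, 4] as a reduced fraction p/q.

Using pₖ = aₖpₖ₋₁ + pₖ₋₂ and qₖ = aₖqₖ₋₁ + qₖ₋₂:
  k=0: a=7, p=7, q=1
  k=1: a=2, p=15, q=2
  k=2: a=4, p=67, q=9
  k=3: a=2, p=149, q=20
  k=4: a=1, p=216, q=29
  k=5: a=4, p=1013, q=136

1013/136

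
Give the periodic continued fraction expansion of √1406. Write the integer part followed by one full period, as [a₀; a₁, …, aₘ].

a₀ = ⌊√1406⌋ = 37.
With m₀=0, d₀=1 and mₖ₊₁ = dₖaₖ − mₖ, dₖ₊₁ = (n − mₖ₊₁²)/dₖ, aₖ₊₁ = ⌊(a₀+mₖ₊₁)/dₖ₊₁⌋:
  k=1: m=37, d=37, a=2
  k=2: m=37, d=1, a=74
d=1 and a=2a₀=74 at k=2, so the next step gives (m, d) = (37, 37) again — its k=1 value — and the period has length 2.

[37; 2, 74]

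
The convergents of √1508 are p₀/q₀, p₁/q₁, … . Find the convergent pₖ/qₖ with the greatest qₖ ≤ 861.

√1508 = [38; 1, 4, 1, 76, …] (period length 4).
Convergents:
  p_0/q_0 = 38/1
  p_1/q_1 = 39/1
  p_2/q_2 = 194/5
  p_3/q_3 = 233/6
  p_4/q_4 = 17902/461
  p_5/q_5 = 18135/467
  p_6/q_6 = 90442/2329
q_5 = 467 ≤ 861 < 2329 = q_6, so the answer is 18135/467.

18135/467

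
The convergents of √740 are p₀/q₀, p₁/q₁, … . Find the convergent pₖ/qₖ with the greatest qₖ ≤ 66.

√740 = [27; 4, 1, 12, 1, 4, 54, …] (period length 6).
Convergents:
  p_0/q_0 = 27/1
  p_1/q_1 = 109/4
  p_2/q_2 = 136/5
  p_3/q_3 = 1741/64
  p_4/q_4 = 1877/69
q_3 = 64 ≤ 66 < 69 = q_4, so the answer is 1741/64.

1741/64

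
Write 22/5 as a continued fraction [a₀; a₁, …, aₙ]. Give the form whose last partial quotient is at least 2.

[4; 2, 2]

22 = 4*5 + 2
5 = 2*2 + 1
2 = 2*1 + 0  (stop)
So 22/5 = [4; 2, 2].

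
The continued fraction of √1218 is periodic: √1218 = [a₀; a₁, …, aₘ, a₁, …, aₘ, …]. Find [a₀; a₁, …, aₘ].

a₀ = ⌊√1218⌋ = 34.
With m₀=0, d₀=1 and mₖ₊₁ = dₖaₖ − mₖ, dₖ₊₁ = (n − mₖ₊₁²)/dₖ, aₖ₊₁ = ⌊(a₀+mₖ₊₁)/dₖ₊₁⌋:
  k=1: m=34, d=62, a=1
  k=2: m=28, d=7, a=8
  k=3: m=28, d=62, a=1
  k=4: m=34, d=1, a=68
d=1 and a=2a₀=68 at k=4, so the next step gives (m, d) = (34, 62) again — its k=1 value — and the period has length 4.

[34; 1, 8, 1, 68]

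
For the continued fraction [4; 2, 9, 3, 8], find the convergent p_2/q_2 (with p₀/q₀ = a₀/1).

Using pₖ = aₖpₖ₋₁ + pₖ₋₂, qₖ = aₖqₖ₋₁ + qₖ₋₂ (with p₋₁=1, p₋₂=0, q₋₁=0, q₋₂=1):
  k=0: a=4, p=4, q=1
  k=1: a=2, p=9, q=2
  k=2: a=9, p=85, q=19

85/19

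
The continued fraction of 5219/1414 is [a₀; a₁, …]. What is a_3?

5219 = 3·1414 + 977   →  a_0 = 3
1414 = 1·977 + 437   →  a_1 = 1
977 = 2·437 + 103   →  a_2 = 2
437 = 4·103 + 25   →  a_3 = 4

4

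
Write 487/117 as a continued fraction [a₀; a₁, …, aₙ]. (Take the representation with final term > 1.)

[4; 6, 6, 3]

487 = 4×117 + 19
117 = 6×19 + 3
19 = 6×3 + 1
3 = 3×1 + 0  (stop)
So 487/117 = [4; 6, 6, 3].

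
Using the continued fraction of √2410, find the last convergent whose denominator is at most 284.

5351/109

√2410 = [49; 10, 1, 8, 1, 10, 98, …] (period length 6).
Convergents:
  p_0/q_0 = 49/1
  p_1/q_1 = 491/10
  p_2/q_2 = 540/11
  p_3/q_3 = 4811/98
  p_4/q_4 = 5351/109
  p_5/q_5 = 58321/1188
q_4 = 109 ≤ 284 < 1188 = q_5, so the answer is 5351/109.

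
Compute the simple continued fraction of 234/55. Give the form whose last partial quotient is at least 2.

234 = 4×55 + 14
55 = 3×14 + 13
14 = 1×13 + 1
13 = 13×1 + 0  (stop)
So 234/55 = [4; 3, 1, 13].

[4; 3, 1, 13]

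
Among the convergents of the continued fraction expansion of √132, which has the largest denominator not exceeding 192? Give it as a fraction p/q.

1057/92

√132 = [11; 2, 22, …] (period length 2).
Convergents:
  p_0/q_0 = 11/1
  p_1/q_1 = 23/2
  p_2/q_2 = 517/45
  p_3/q_3 = 1057/92
  p_4/q_4 = 23771/2069
q_3 = 92 ≤ 192 < 2069 = q_4, so the answer is 1057/92.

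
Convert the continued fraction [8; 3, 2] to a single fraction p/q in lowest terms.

Using pₖ = aₖpₖ₋₁ + pₖ₋₂ and qₖ = aₖqₖ₋₁ + qₖ₋₂:
  k=0: a=8, p=8, q=1
  k=1: a=3, p=25, q=3
  k=2: a=2, p=58, q=7

58/7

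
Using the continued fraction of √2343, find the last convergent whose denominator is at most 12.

242/5

√2343 = [48; 2, 2, 8, 2, 2, 96, …] (period length 6).
Convergents:
  p_0/q_0 = 48/1
  p_1/q_1 = 97/2
  p_2/q_2 = 242/5
  p_3/q_3 = 2033/42
q_2 = 5 ≤ 12 < 42 = q_3, so the answer is 242/5.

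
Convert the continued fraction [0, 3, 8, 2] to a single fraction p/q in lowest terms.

17/53

Fold from the inside: start with 2/1.
  8 + 1/2 = 17/2
  3 + 2/17 = 53/17
  0 + 17/53 = 17/53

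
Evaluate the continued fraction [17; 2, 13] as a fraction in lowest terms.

472/27

Using pₖ = aₖpₖ₋₁ + pₖ₋₂ and qₖ = aₖqₖ₋₁ + qₖ₋₂:
  k=0: a=17, p=17, q=1
  k=1: a=2, p=35, q=2
  k=2: a=13, p=472, q=27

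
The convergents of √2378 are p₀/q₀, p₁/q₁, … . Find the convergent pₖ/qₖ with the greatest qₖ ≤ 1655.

80218/1645

√2378 = [48; 1, 3, 3, 1, 96, …] (period length 5).
Convergents:
  p_0/q_0 = 48/1
  p_1/q_1 = 49/1
  p_2/q_2 = 195/4
  p_3/q_3 = 634/13
  p_4/q_4 = 829/17
  p_5/q_5 = 80218/1645
  p_6/q_6 = 81047/1662
q_5 = 1645 ≤ 1655 < 1662 = q_6, so the answer is 80218/1645.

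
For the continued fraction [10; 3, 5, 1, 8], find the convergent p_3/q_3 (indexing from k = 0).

196/19

Using pₖ = aₖpₖ₋₁ + pₖ₋₂, qₖ = aₖqₖ₋₁ + qₖ₋₂ (with p₋₁=1, p₋₂=0, q₋₁=0, q₋₂=1):
  k=0: a=10, p=10, q=1
  k=1: a=3, p=31, q=3
  k=2: a=5, p=165, q=16
  k=3: a=1, p=196, q=19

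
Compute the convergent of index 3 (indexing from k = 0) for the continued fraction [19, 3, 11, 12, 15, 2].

7942/411

Using pₖ = aₖpₖ₋₁ + pₖ₋₂, qₖ = aₖqₖ₋₁ + qₖ₋₂ (with p₋₁=1, p₋₂=0, q₋₁=0, q₋₂=1):
  k=0: a=19, p=19, q=1
  k=1: a=3, p=58, q=3
  k=2: a=11, p=657, q=34
  k=3: a=12, p=7942, q=411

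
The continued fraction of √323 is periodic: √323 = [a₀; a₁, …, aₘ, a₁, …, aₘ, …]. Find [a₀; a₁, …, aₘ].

a₀ = ⌊√323⌋ = 17.
With m₀=0, d₀=1 and mₖ₊₁ = dₖaₖ − mₖ, dₖ₊₁ = (n − mₖ₊₁²)/dₖ, aₖ₊₁ = ⌊(a₀+mₖ₊₁)/dₖ₊₁⌋:
  k=1: m=17, d=34, a=1
  k=2: m=17, d=1, a=34
d=1 and a=2a₀=34 at k=2, so the next step gives (m, d) = (17, 34) again — its k=1 value — and the period has length 2.

[17; 1, 34]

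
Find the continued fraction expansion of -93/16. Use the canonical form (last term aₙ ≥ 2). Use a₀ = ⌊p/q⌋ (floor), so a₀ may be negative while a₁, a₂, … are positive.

[-6; 5, 3]

-93 = -6*16 + 3
16 = 5*3 + 1
3 = 3*1 + 0  (stop)
So -93/16 = [-6; 5, 3].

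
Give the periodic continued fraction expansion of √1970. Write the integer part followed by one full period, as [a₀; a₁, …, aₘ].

[44; 2, 1, 1, 2, 88]

a₀ = ⌊√1970⌋ = 44.
With m₀=0, d₀=1 and mₖ₊₁ = dₖaₖ − mₖ, dₖ₊₁ = (n − mₖ₊₁²)/dₖ, aₖ₊₁ = ⌊(a₀+mₖ₊₁)/dₖ₊₁⌋:
  k=1: m=44, d=34, a=2
  k=2: m=24, d=41, a=1
  k=3: m=17, d=41, a=1
  k=4: m=24, d=34, a=2
  k=5: m=44, d=1, a=88
d=1 and a=2a₀=88 at k=5, so the next step gives (m, d) = (44, 34) again — its k=1 value — and the period has length 5.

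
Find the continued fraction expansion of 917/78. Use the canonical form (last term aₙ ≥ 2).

[11; 1, 3, 9, 2]

917 = 11·78 + 59
78 = 1·59 + 19
59 = 3·19 + 2
19 = 9·2 + 1
2 = 2·1 + 0  (stop)
So 917/78 = [11; 1, 3, 9, 2].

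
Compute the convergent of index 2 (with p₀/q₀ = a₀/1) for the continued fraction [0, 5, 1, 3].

1/6

Using pₖ = aₖpₖ₋₁ + pₖ₋₂, qₖ = aₖqₖ₋₁ + qₖ₋₂ (with p₋₁=1, p₋₂=0, q₋₁=0, q₋₂=1):
  k=0: a=0, p=0, q=1
  k=1: a=5, p=1, q=5
  k=2: a=1, p=1, q=6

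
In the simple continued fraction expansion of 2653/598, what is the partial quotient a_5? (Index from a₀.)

2653 = 4·598 + 261   →  a_0 = 4
598 = 2·261 + 76   →  a_1 = 2
261 = 3·76 + 33   →  a_2 = 3
76 = 2·33 + 10   →  a_3 = 2
33 = 3·10 + 3   →  a_4 = 3
10 = 3·3 + 1   →  a_5 = 3

3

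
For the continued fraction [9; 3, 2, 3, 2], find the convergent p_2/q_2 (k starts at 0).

Using pₖ = aₖpₖ₋₁ + pₖ₋₂, qₖ = aₖqₖ₋₁ + qₖ₋₂ (with p₋₁=1, p₋₂=0, q₋₁=0, q₋₂=1):
  k=0: a=9, p=9, q=1
  k=1: a=3, p=28, q=3
  k=2: a=2, p=65, q=7

65/7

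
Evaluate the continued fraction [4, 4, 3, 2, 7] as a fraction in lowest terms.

944/223

Fold from the inside: start with 7/1.
  2 + 1/7 = 15/7
  3 + 7/15 = 52/15
  4 + 15/52 = 223/52
  4 + 52/223 = 944/223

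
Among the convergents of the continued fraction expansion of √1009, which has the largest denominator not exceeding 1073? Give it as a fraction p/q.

33893/1067

√1009 = [31; 1, 3, 3, 1, 62, …] (period length 5).
Convergents:
  p_0/q_0 = 31/1
  p_1/q_1 = 32/1
  p_2/q_2 = 127/4
  p_3/q_3 = 413/13
  p_4/q_4 = 540/17
  p_5/q_5 = 33893/1067
  p_6/q_6 = 34433/1084
q_5 = 1067 ≤ 1073 < 1084 = q_6, so the answer is 33893/1067.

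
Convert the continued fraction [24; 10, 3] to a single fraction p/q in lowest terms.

Using pₖ = aₖpₖ₋₁ + pₖ₋₂ and qₖ = aₖqₖ₋₁ + qₖ₋₂:
  k=0: a=24, p=24, q=1
  k=1: a=10, p=241, q=10
  k=2: a=3, p=747, q=31

747/31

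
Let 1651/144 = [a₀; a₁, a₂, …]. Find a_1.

1651 = 11·144 + 67   →  a_0 = 11
144 = 2·67 + 10   →  a_1 = 2

2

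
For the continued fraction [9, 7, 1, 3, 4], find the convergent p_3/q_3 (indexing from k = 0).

Using pₖ = aₖpₖ₋₁ + pₖ₋₂, qₖ = aₖqₖ₋₁ + qₖ₋₂ (with p₋₁=1, p₋₂=0, q₋₁=0, q₋₂=1):
  k=0: a=9, p=9, q=1
  k=1: a=7, p=64, q=7
  k=2: a=1, p=73, q=8
  k=3: a=3, p=283, q=31

283/31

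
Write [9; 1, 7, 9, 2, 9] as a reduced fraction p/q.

Fold from the inside: start with 9/1.
  2 + 1/9 = 19/9
  9 + 9/19 = 180/19
  7 + 19/180 = 1279/180
  1 + 180/1279 = 1459/1279
  9 + 1279/1459 = 14410/1459

14410/1459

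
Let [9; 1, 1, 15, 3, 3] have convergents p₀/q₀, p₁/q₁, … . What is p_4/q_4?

904/95

Using pₖ = aₖpₖ₋₁ + pₖ₋₂, qₖ = aₖqₖ₋₁ + qₖ₋₂ (with p₋₁=1, p₋₂=0, q₋₁=0, q₋₂=1):
  k=0: a=9, p=9, q=1
  k=1: a=1, p=10, q=1
  k=2: a=1, p=19, q=2
  k=3: a=15, p=295, q=31
  k=4: a=3, p=904, q=95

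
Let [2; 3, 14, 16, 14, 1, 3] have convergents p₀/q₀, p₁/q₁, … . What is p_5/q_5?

Using pₖ = aₖpₖ₋₁ + pₖ₋₂, qₖ = aₖqₖ₋₁ + qₖ₋₂ (with p₋₁=1, p₋₂=0, q₋₁=0, q₋₂=1):
  k=0: a=2, p=2, q=1
  k=1: a=3, p=7, q=3
  k=2: a=14, p=100, q=43
  k=3: a=16, p=1607, q=691
  k=4: a=14, p=22598, q=9717
  k=5: a=1, p=24205, q=10408

24205/10408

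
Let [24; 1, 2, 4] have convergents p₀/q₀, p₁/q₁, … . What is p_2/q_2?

74/3

Using pₖ = aₖpₖ₋₁ + pₖ₋₂, qₖ = aₖqₖ₋₁ + qₖ₋₂ (with p₋₁=1, p₋₂=0, q₋₁=0, q₋₂=1):
  k=0: a=24, p=24, q=1
  k=1: a=1, p=25, q=1
  k=2: a=2, p=74, q=3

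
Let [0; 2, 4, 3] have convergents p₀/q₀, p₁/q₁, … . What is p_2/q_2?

4/9

Using pₖ = aₖpₖ₋₁ + pₖ₋₂, qₖ = aₖqₖ₋₁ + qₖ₋₂ (with p₋₁=1, p₋₂=0, q₋₁=0, q₋₂=1):
  k=0: a=0, p=0, q=1
  k=1: a=2, p=1, q=2
  k=2: a=4, p=4, q=9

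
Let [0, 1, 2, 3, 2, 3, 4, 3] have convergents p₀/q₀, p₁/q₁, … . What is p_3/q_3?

Using pₖ = aₖpₖ₋₁ + pₖ₋₂, qₖ = aₖqₖ₋₁ + qₖ₋₂ (with p₋₁=1, p₋₂=0, q₋₁=0, q₋₂=1):
  k=0: a=0, p=0, q=1
  k=1: a=1, p=1, q=1
  k=2: a=2, p=2, q=3
  k=3: a=3, p=7, q=10

7/10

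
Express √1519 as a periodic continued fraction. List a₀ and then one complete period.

a₀ = ⌊√1519⌋ = 38.
With m₀=0, d₀=1 and mₖ₊₁ = dₖaₖ − mₖ, dₖ₊₁ = (n − mₖ₊₁²)/dₖ, aₖ₊₁ = ⌊(a₀+mₖ₊₁)/dₖ₊₁⌋:
  k=1: m=38, d=75, a=1
  k=2: m=37, d=2, a=37
  k=3: m=37, d=75, a=1
  k=4: m=38, d=1, a=76
d=1 and a=2a₀=76 at k=4, so the next step gives (m, d) = (38, 75) again — its k=1 value — and the period has length 4.

[38; 1, 37, 1, 76]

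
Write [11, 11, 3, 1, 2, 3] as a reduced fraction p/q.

4624/417

Using pₖ = aₖpₖ₋₁ + pₖ₋₂ and qₖ = aₖqₖ₋₁ + qₖ₋₂:
  k=0: a=11, p=11, q=1
  k=1: a=11, p=122, q=11
  k=2: a=3, p=377, q=34
  k=3: a=1, p=499, q=45
  k=4: a=2, p=1375, q=124
  k=5: a=3, p=4624, q=417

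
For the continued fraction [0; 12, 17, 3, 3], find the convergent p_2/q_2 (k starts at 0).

17/205

Using pₖ = aₖpₖ₋₁ + pₖ₋₂, qₖ = aₖqₖ₋₁ + qₖ₋₂ (with p₋₁=1, p₋₂=0, q₋₁=0, q₋₂=1):
  k=0: a=0, p=0, q=1
  k=1: a=12, p=1, q=12
  k=2: a=17, p=17, q=205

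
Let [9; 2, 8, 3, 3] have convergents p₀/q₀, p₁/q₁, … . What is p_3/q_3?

Using pₖ = aₖpₖ₋₁ + pₖ₋₂, qₖ = aₖqₖ₋₁ + qₖ₋₂ (with p₋₁=1, p₋₂=0, q₋₁=0, q₋₂=1):
  k=0: a=9, p=9, q=1
  k=1: a=2, p=19, q=2
  k=2: a=8, p=161, q=17
  k=3: a=3, p=502, q=53

502/53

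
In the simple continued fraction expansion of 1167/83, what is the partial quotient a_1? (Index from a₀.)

1167 = 14·83 + 5   →  a_0 = 14
83 = 16·5 + 3   →  a_1 = 16

16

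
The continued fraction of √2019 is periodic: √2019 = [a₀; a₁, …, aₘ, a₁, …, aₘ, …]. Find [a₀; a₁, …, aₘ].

[44; 1, 13, 1, 88]

a₀ = ⌊√2019⌋ = 44.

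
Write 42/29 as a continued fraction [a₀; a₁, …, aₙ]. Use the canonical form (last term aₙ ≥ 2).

42 = 1×29 + 13
29 = 2×13 + 3
13 = 4×3 + 1
3 = 3×1 + 0  (stop)
So 42/29 = [1; 2, 4, 3].

[1; 2, 4, 3]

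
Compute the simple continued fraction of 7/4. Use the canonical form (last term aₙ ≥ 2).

7 = 1*4 + 3
4 = 1*3 + 1
3 = 3*1 + 0  (stop)
So 7/4 = [1; 1, 3].

[1; 1, 3]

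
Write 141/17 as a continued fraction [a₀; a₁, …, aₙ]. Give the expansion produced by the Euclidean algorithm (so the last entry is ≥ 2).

141 = 8*17 + 5
17 = 3*5 + 2
5 = 2*2 + 1
2 = 2*1 + 0  (stop)
So 141/17 = [8; 3, 2, 2].

[8; 3, 2, 2]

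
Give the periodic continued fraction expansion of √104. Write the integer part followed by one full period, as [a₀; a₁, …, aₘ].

a₀ = ⌊√104⌋ = 10.
With m₀=0, d₀=1 and mₖ₊₁ = dₖaₖ − mₖ, dₖ₊₁ = (n − mₖ₊₁²)/dₖ, aₖ₊₁ = ⌊(a₀+mₖ₊₁)/dₖ₊₁⌋:
  k=1: m=10, d=4, a=5
  k=2: m=10, d=1, a=20
d=1 and a=2a₀=20 at k=2, so the next step gives (m, d) = (10, 4) again — its k=1 value — and the period has length 2.

[10; 5, 20]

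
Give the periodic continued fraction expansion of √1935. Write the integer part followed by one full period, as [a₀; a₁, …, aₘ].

a₀ = ⌊√1935⌋ = 43.
With m₀=0, d₀=1 and mₖ₊₁ = dₖaₖ − mₖ, dₖ₊₁ = (n − mₖ₊₁²)/dₖ, aₖ₊₁ = ⌊(a₀+mₖ₊₁)/dₖ₊₁⌋:
  k=1: m=43, d=86, a=1
  k=2: m=43, d=1, a=86
d=1 and a=2a₀=86 at k=2, so the next step gives (m, d) = (43, 86) again — its k=1 value — and the period has length 2.

[43; 1, 86]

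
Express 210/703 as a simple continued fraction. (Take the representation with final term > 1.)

[0; 3, 2, 1, 7, 9]

210 = 0*703 + 210
703 = 3*210 + 73
210 = 2*73 + 64
73 = 1*64 + 9
64 = 7*9 + 1
9 = 9*1 + 0  (stop)
So 210/703 = [0; 3, 2, 1, 7, 9].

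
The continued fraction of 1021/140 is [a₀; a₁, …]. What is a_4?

2

1021 = 7·140 + 41   →  a_0 = 7
140 = 3·41 + 17   →  a_1 = 3
41 = 2·17 + 7   →  a_2 = 2
17 = 2·7 + 3   →  a_3 = 2
7 = 2·3 + 1   →  a_4 = 2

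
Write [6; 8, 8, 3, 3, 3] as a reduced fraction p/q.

13624/2225

Using pₖ = aₖpₖ₋₁ + pₖ₋₂ and qₖ = aₖqₖ₋₁ + qₖ₋₂:
  k=0: a=6, p=6, q=1
  k=1: a=8, p=49, q=8
  k=2: a=8, p=398, q=65
  k=3: a=3, p=1243, q=203
  k=4: a=3, p=4127, q=674
  k=5: a=3, p=13624, q=2225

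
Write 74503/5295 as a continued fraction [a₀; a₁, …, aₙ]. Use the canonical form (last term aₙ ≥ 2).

74503 = 14*5295 + 373
5295 = 14*373 + 73
373 = 5*73 + 8
73 = 9*8 + 1
8 = 8*1 + 0  (stop)
So 74503/5295 = [14; 14, 5, 9, 8].

[14; 14, 5, 9, 8]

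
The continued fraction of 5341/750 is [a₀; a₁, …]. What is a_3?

7

5341 = 7·750 + 91   →  a_0 = 7
750 = 8·91 + 22   →  a_1 = 8
91 = 4·22 + 3   →  a_2 = 4
22 = 7·3 + 1   →  a_3 = 7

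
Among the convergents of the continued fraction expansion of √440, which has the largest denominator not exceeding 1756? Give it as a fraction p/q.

36100/1721

√440 = [20; 1, 40, …] (period length 2).
Convergents:
  p_0/q_0 = 20/1
  p_1/q_1 = 21/1
  p_2/q_2 = 860/41
  p_3/q_3 = 881/42
  p_4/q_4 = 36100/1721
  p_5/q_5 = 36981/1763
q_4 = 1721 ≤ 1756 < 1763 = q_5, so the answer is 36100/1721.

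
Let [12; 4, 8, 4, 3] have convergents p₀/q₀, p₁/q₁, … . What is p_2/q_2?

404/33

Using pₖ = aₖpₖ₋₁ + pₖ₋₂, qₖ = aₖqₖ₋₁ + qₖ₋₂ (with p₋₁=1, p₋₂=0, q₋₁=0, q₋₂=1):
  k=0: a=12, p=12, q=1
  k=1: a=4, p=49, q=4
  k=2: a=8, p=404, q=33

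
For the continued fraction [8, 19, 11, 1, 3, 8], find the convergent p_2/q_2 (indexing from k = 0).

Using pₖ = aₖpₖ₋₁ + pₖ₋₂, qₖ = aₖqₖ₋₁ + qₖ₋₂ (with p₋₁=1, p₋₂=0, q₋₁=0, q₋₂=1):
  k=0: a=8, p=8, q=1
  k=1: a=19, p=153, q=19
  k=2: a=11, p=1691, q=210

1691/210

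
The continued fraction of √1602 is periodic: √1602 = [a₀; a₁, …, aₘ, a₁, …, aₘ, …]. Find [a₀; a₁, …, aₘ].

[40; 40, 80]

a₀ = ⌊√1602⌋ = 40.
With m₀=0, d₀=1 and mₖ₊₁ = dₖaₖ − mₖ, dₖ₊₁ = (n − mₖ₊₁²)/dₖ, aₖ₊₁ = ⌊(a₀+mₖ₊₁)/dₖ₊₁⌋:
  k=1: m=40, d=2, a=40
  k=2: m=40, d=1, a=80
d=1 and a=2a₀=80 at k=2, so the next step gives (m, d) = (40, 2) again — its k=1 value — and the period has length 2.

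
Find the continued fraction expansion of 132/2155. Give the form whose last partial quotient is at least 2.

132 = 0·2155 + 132
2155 = 16·132 + 43
132 = 3·43 + 3
43 = 14·3 + 1
3 = 3·1 + 0  (stop)
So 132/2155 = [0; 16, 3, 14, 3].

[0; 16, 3, 14, 3]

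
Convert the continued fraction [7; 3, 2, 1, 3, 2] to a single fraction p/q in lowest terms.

Using pₖ = aₖpₖ₋₁ + pₖ₋₂ and qₖ = aₖqₖ₋₁ + qₖ₋₂:
  k=0: a=7, p=7, q=1
  k=1: a=3, p=22, q=3
  k=2: a=2, p=51, q=7
  k=3: a=1, p=73, q=10
  k=4: a=3, p=270, q=37
  k=5: a=2, p=613, q=84

613/84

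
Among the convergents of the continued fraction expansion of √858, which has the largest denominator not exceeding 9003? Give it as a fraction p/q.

√858 = [29; 3, 2, 3, 58, …] (period length 4).
Convergents:
  p_0/q_0 = 29/1
  p_1/q_1 = 88/3
  p_2/q_2 = 205/7
  p_3/q_3 = 703/24
  p_4/q_4 = 40979/1399
  p_5/q_5 = 123640/4221
  p_6/q_6 = 288259/9841
q_5 = 4221 ≤ 9003 < 9841 = q_6, so the answer is 123640/4221.

123640/4221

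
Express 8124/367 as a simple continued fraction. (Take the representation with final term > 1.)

8124 = 22×367 + 50
367 = 7×50 + 17
50 = 2×17 + 16
17 = 1×16 + 1
16 = 16×1 + 0  (stop)
So 8124/367 = [22; 7, 2, 1, 16].

[22; 7, 2, 1, 16]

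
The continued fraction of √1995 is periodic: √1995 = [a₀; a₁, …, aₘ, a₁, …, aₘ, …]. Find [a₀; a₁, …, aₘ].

[44; 1, 1, 1, 88]

a₀ = ⌊√1995⌋ = 44.
With m₀=0, d₀=1 and mₖ₊₁ = dₖaₖ − mₖ, dₖ₊₁ = (n − mₖ₊₁²)/dₖ, aₖ₊₁ = ⌊(a₀+mₖ₊₁)/dₖ₊₁⌋:
  k=1: m=44, d=59, a=1
  k=2: m=15, d=30, a=1
  k=3: m=15, d=59, a=1
  k=4: m=44, d=1, a=88
d=1 and a=2a₀=88 at k=4, so the next step gives (m, d) = (44, 59) again — its k=1 value — and the period has length 4.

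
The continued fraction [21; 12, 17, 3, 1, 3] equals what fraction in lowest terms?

Fold from the inside: start with 3/1.
  1 + 1/3 = 4/3
  3 + 3/4 = 15/4
  17 + 4/15 = 259/15
  12 + 15/259 = 3123/259
  21 + 259/3123 = 65842/3123

65842/3123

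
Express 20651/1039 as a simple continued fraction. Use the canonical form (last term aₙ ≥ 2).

[19; 1, 7, 18, 2, 3]

20651 = 19×1039 + 910
1039 = 1×910 + 129
910 = 7×129 + 7
129 = 18×7 + 3
7 = 2×3 + 1
3 = 3×1 + 0  (stop)
So 20651/1039 = [19; 1, 7, 18, 2, 3].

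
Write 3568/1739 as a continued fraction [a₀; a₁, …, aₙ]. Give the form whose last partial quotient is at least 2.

3568 = 2*1739 + 90
1739 = 19*90 + 29
90 = 3*29 + 3
29 = 9*3 + 2
3 = 1*2 + 1
2 = 2*1 + 0  (stop)
So 3568/1739 = [2; 19, 3, 9, 1, 2].

[2; 19, 3, 9, 1, 2]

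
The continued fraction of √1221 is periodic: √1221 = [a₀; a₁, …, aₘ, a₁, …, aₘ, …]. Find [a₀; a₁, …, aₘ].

[34; 1, 16, 2, 16, 1, 68]

a₀ = ⌊√1221⌋ = 34.
With m₀=0, d₀=1 and mₖ₊₁ = dₖaₖ − mₖ, dₖ₊₁ = (n − mₖ₊₁²)/dₖ, aₖ₊₁ = ⌊(a₀+mₖ₊₁)/dₖ₊₁⌋:
  k=1: m=34, d=65, a=1
  k=2: m=31, d=4, a=16
  k=3: m=33, d=33, a=2
  k=4: m=33, d=4, a=16
  k=5: m=31, d=65, a=1
  k=6: m=34, d=1, a=68
d=1 and a=2a₀=68 at k=6, so the next step gives (m, d) = (34, 65) again — its k=1 value — and the period has length 6.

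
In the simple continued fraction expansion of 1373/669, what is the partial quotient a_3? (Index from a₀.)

1

1373 = 2·669 + 35   →  a_0 = 2
669 = 19·35 + 4   →  a_1 = 19
35 = 8·4 + 3   →  a_2 = 8
4 = 1·3 + 1   →  a_3 = 1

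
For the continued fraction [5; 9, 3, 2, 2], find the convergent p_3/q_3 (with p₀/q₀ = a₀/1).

332/65

Using pₖ = aₖpₖ₋₁ + pₖ₋₂, qₖ = aₖqₖ₋₁ + qₖ₋₂ (with p₋₁=1, p₋₂=0, q₋₁=0, q₋₂=1):
  k=0: a=5, p=5, q=1
  k=1: a=9, p=46, q=9
  k=2: a=3, p=143, q=28
  k=3: a=2, p=332, q=65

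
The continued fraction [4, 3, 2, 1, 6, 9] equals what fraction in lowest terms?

2635/613

Using pₖ = aₖpₖ₋₁ + pₖ₋₂ and qₖ = aₖqₖ₋₁ + qₖ₋₂:
  k=0: a=4, p=4, q=1
  k=1: a=3, p=13, q=3
  k=2: a=2, p=30, q=7
  k=3: a=1, p=43, q=10
  k=4: a=6, p=288, q=67
  k=5: a=9, p=2635, q=613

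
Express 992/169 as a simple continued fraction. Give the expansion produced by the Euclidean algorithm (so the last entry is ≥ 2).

[5; 1, 6, 1, 2, 7]

992 = 5×169 + 147
169 = 1×147 + 22
147 = 6×22 + 15
22 = 1×15 + 7
15 = 2×7 + 1
7 = 7×1 + 0  (stop)
So 992/169 = [5; 1, 6, 1, 2, 7].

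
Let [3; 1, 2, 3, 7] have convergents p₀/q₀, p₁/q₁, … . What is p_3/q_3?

Using pₖ = aₖpₖ₋₁ + pₖ₋₂, qₖ = aₖqₖ₋₁ + qₖ₋₂ (with p₋₁=1, p₋₂=0, q₋₁=0, q₋₂=1):
  k=0: a=3, p=3, q=1
  k=1: a=1, p=4, q=1
  k=2: a=2, p=11, q=3
  k=3: a=3, p=37, q=10

37/10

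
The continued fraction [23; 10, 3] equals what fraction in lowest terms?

Fold from the inside: start with 3/1.
  10 + 1/3 = 31/3
  23 + 3/31 = 716/31

716/31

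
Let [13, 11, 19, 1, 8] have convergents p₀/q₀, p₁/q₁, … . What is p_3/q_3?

Using pₖ = aₖpₖ₋₁ + pₖ₋₂, qₖ = aₖqₖ₋₁ + qₖ₋₂ (with p₋₁=1, p₋₂=0, q₋₁=0, q₋₂=1):
  k=0: a=13, p=13, q=1
  k=1: a=11, p=144, q=11
  k=2: a=19, p=2749, q=210
  k=3: a=1, p=2893, q=221

2893/221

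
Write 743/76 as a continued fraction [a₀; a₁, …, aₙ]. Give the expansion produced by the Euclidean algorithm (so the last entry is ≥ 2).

[9; 1, 3, 2, 8]

743 = 9×76 + 59
76 = 1×59 + 17
59 = 3×17 + 8
17 = 2×8 + 1
8 = 8×1 + 0  (stop)
So 743/76 = [9; 1, 3, 2, 8].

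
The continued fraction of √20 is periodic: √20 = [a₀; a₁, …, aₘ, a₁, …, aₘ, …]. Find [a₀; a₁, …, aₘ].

[4; 2, 8]

a₀ = ⌊√20⌋ = 4.
With m₀=0, d₀=1 and mₖ₊₁ = dₖaₖ − mₖ, dₖ₊₁ = (n − mₖ₊₁²)/dₖ, aₖ₊₁ = ⌊(a₀+mₖ₊₁)/dₖ₊₁⌋:
  k=1: m=4, d=4, a=2
  k=2: m=4, d=1, a=8
d=1 and a=2a₀=8 at k=2, so the next step gives (m, d) = (4, 4) again — its k=1 value — and the period has length 2.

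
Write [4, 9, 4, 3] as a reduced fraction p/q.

493/120

Fold from the inside: start with 3/1.
  4 + 1/3 = 13/3
  9 + 3/13 = 120/13
  4 + 13/120 = 493/120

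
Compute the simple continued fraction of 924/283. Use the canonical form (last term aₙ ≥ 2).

924 = 3×283 + 75
283 = 3×75 + 58
75 = 1×58 + 17
58 = 3×17 + 7
17 = 2×7 + 3
7 = 2×3 + 1
3 = 3×1 + 0  (stop)
So 924/283 = [3; 3, 1, 3, 2, 2, 3].

[3; 3, 1, 3, 2, 2, 3]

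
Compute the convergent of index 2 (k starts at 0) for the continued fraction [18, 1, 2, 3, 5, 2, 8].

56/3

Using pₖ = aₖpₖ₋₁ + pₖ₋₂, qₖ = aₖqₖ₋₁ + qₖ₋₂ (with p₋₁=1, p₋₂=0, q₋₁=0, q₋₂=1):
  k=0: a=18, p=18, q=1
  k=1: a=1, p=19, q=1
  k=2: a=2, p=56, q=3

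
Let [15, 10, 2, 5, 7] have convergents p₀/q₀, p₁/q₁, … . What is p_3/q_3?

1736/115

Using pₖ = aₖpₖ₋₁ + pₖ₋₂, qₖ = aₖqₖ₋₁ + qₖ₋₂ (with p₋₁=1, p₋₂=0, q₋₁=0, q₋₂=1):
  k=0: a=15, p=15, q=1
  k=1: a=10, p=151, q=10
  k=2: a=2, p=317, q=21
  k=3: a=5, p=1736, q=115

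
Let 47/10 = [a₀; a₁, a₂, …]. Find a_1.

1

47 = 4·10 + 7   →  a_0 = 4
10 = 1·7 + 3   →  a_1 = 1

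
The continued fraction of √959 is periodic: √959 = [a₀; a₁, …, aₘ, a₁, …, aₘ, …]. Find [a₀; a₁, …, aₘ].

a₀ = ⌊√959⌋ = 30.
With m₀=0, d₀=1 and mₖ₊₁ = dₖaₖ − mₖ, dₖ₊₁ = (n − mₖ₊₁²)/dₖ, aₖ₊₁ = ⌊(a₀+mₖ₊₁)/dₖ₊₁⌋:
  k=1: m=30, d=59, a=1
  k=2: m=29, d=2, a=29
  k=3: m=29, d=59, a=1
  k=4: m=30, d=1, a=60
d=1 and a=2a₀=60 at k=4, so the next step gives (m, d) = (30, 59) again — its k=1 value — and the period has length 4.

[30; 1, 29, 1, 60]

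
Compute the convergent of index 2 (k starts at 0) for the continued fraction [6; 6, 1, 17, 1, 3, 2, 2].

43/7

Using pₖ = aₖpₖ₋₁ + pₖ₋₂, qₖ = aₖqₖ₋₁ + qₖ₋₂ (with p₋₁=1, p₋₂=0, q₋₁=0, q₋₂=1):
  k=0: a=6, p=6, q=1
  k=1: a=6, p=37, q=6
  k=2: a=1, p=43, q=7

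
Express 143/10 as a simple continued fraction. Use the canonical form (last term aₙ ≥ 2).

[14; 3, 3]

143 = 14×10 + 3
10 = 3×3 + 1
3 = 3×1 + 0  (stop)
So 143/10 = [14; 3, 3].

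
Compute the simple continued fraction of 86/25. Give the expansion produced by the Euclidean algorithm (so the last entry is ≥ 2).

[3; 2, 3, 1, 2]

86 = 3×25 + 11
25 = 2×11 + 3
11 = 3×3 + 2
3 = 1×2 + 1
2 = 2×1 + 0  (stop)
So 86/25 = [3; 2, 3, 1, 2].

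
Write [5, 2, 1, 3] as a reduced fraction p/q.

Using pₖ = aₖpₖ₋₁ + pₖ₋₂ and qₖ = aₖqₖ₋₁ + qₖ₋₂:
  k=0: a=5, p=5, q=1
  k=1: a=2, p=11, q=2
  k=2: a=1, p=16, q=3
  k=3: a=3, p=59, q=11

59/11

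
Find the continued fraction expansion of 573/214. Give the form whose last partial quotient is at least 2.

573 = 2*214 + 145
214 = 1*145 + 69
145 = 2*69 + 7
69 = 9*7 + 6
7 = 1*6 + 1
6 = 6*1 + 0  (stop)
So 573/214 = [2; 1, 2, 9, 1, 6].

[2; 1, 2, 9, 1, 6]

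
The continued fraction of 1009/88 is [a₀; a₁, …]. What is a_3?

1

1009 = 11·88 + 41   →  a_0 = 11
88 = 2·41 + 6   →  a_1 = 2
41 = 6·6 + 5   →  a_2 = 6
6 = 1·5 + 1   →  a_3 = 1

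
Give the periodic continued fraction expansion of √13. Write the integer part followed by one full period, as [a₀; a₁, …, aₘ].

a₀ = ⌊√13⌋ = 3.
With m₀=0, d₀=1 and mₖ₊₁ = dₖaₖ − mₖ, dₖ₊₁ = (n − mₖ₊₁²)/dₖ, aₖ₊₁ = ⌊(a₀+mₖ₊₁)/dₖ₊₁⌋:
  k=1: m=3, d=4, a=1
  k=2: m=1, d=3, a=1
  k=3: m=2, d=3, a=1
  k=4: m=1, d=4, a=1
  k=5: m=3, d=1, a=6
d=1 and a=2a₀=6 at k=5, so the next step gives (m, d) = (3, 4) again — its k=1 value — and the period has length 5.

[3; 1, 1, 1, 1, 6]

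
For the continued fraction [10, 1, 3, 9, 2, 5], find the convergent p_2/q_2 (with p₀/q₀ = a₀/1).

Using pₖ = aₖpₖ₋₁ + pₖ₋₂, qₖ = aₖqₖ₋₁ + qₖ₋₂ (with p₋₁=1, p₋₂=0, q₋₁=0, q₋₂=1):
  k=0: a=10, p=10, q=1
  k=1: a=1, p=11, q=1
  k=2: a=3, p=43, q=4

43/4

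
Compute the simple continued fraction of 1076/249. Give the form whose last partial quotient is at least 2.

[4; 3, 8, 1, 8]

1076 = 4·249 + 80
249 = 3·80 + 9
80 = 8·9 + 8
9 = 1·8 + 1
8 = 8·1 + 0  (stop)
So 1076/249 = [4; 3, 8, 1, 8].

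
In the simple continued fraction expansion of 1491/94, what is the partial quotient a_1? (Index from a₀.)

1

1491 = 15·94 + 81   →  a_0 = 15
94 = 1·81 + 13   →  a_1 = 1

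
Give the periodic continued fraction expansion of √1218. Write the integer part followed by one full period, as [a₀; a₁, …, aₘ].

a₀ = ⌊√1218⌋ = 34.

[34; 1, 8, 1, 68]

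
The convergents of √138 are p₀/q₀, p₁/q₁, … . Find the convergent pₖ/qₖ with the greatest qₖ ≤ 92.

1069/91

√138 = [11; 1, 2, 1, 22, …] (period length 4).
Convergents:
  p_0/q_0 = 11/1
  p_1/q_1 = 12/1
  p_2/q_2 = 35/3
  p_3/q_3 = 47/4
  p_4/q_4 = 1069/91
  p_5/q_5 = 1116/95
q_4 = 91 ≤ 92 < 95 = q_5, so the answer is 1069/91.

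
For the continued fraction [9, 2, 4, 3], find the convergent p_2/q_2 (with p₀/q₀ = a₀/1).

85/9

Using pₖ = aₖpₖ₋₁ + pₖ₋₂, qₖ = aₖqₖ₋₁ + qₖ₋₂ (with p₋₁=1, p₋₂=0, q₋₁=0, q₋₂=1):
  k=0: a=9, p=9, q=1
  k=1: a=2, p=19, q=2
  k=2: a=4, p=85, q=9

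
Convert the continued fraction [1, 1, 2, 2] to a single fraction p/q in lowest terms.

12/7

Using pₖ = aₖpₖ₋₁ + pₖ₋₂ and qₖ = aₖqₖ₋₁ + qₖ₋₂:
  k=0: a=1, p=1, q=1
  k=1: a=1, p=2, q=1
  k=2: a=2, p=5, q=3
  k=3: a=2, p=12, q=7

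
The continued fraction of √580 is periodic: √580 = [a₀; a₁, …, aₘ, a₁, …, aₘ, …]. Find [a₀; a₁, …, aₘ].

[24; 12, 48]

a₀ = ⌊√580⌋ = 24.
With m₀=0, d₀=1 and mₖ₊₁ = dₖaₖ − mₖ, dₖ₊₁ = (n − mₖ₊₁²)/dₖ, aₖ₊₁ = ⌊(a₀+mₖ₊₁)/dₖ₊₁⌋:
  k=1: m=24, d=4, a=12
  k=2: m=24, d=1, a=48
d=1 and a=2a₀=48 at k=2, so the next step gives (m, d) = (24, 4) again — its k=1 value — and the period has length 2.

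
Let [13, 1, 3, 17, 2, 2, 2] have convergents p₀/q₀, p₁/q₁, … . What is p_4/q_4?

Using pₖ = aₖpₖ₋₁ + pₖ₋₂, qₖ = aₖqₖ₋₁ + qₖ₋₂ (with p₋₁=1, p₋₂=0, q₋₁=0, q₋₂=1):
  k=0: a=13, p=13, q=1
  k=1: a=1, p=14, q=1
  k=2: a=3, p=55, q=4
  k=3: a=17, p=949, q=69
  k=4: a=2, p=1953, q=142

1953/142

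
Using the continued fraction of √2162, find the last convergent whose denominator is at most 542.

√2162 = [46; 2, 92, …] (period length 2).
Convergents:
  p_0/q_0 = 46/1
  p_1/q_1 = 93/2
  p_2/q_2 = 8602/185
  p_3/q_3 = 17297/372
  p_4/q_4 = 1599926/34409
q_3 = 372 ≤ 542 < 34409 = q_4, so the answer is 17297/372.

17297/372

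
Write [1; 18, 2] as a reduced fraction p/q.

39/37

Using pₖ = aₖpₖ₋₁ + pₖ₋₂ and qₖ = aₖqₖ₋₁ + qₖ₋₂:
  k=0: a=1, p=1, q=1
  k=1: a=18, p=19, q=18
  k=2: a=2, p=39, q=37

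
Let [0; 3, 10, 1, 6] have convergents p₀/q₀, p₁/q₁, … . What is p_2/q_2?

Using pₖ = aₖpₖ₋₁ + pₖ₋₂, qₖ = aₖqₖ₋₁ + qₖ₋₂ (with p₋₁=1, p₋₂=0, q₋₁=0, q₋₂=1):
  k=0: a=0, p=0, q=1
  k=1: a=3, p=1, q=3
  k=2: a=10, p=10, q=31

10/31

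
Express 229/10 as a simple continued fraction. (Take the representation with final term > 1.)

229 = 22*10 + 9
10 = 1*9 + 1
9 = 9*1 + 0  (stop)
So 229/10 = [22; 1, 9].

[22; 1, 9]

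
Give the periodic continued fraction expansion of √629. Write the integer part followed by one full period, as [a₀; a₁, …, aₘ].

a₀ = ⌊√629⌋ = 25.
With m₀=0, d₀=1 and mₖ₊₁ = dₖaₖ − mₖ, dₖ₊₁ = (n − mₖ₊₁²)/dₖ, aₖ₊₁ = ⌊(a₀+mₖ₊₁)/dₖ₊₁⌋:
  k=1: m=25, d=4, a=12
  k=2: m=23, d=25, a=1
  k=3: m=2, d=25, a=1
  k=4: m=23, d=4, a=12
  k=5: m=25, d=1, a=50
d=1 and a=2a₀=50 at k=5, so the next step gives (m, d) = (25, 4) again — its k=1 value — and the period has length 5.

[25; 12, 1, 1, 12, 50]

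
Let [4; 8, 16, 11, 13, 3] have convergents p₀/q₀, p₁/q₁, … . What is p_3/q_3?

Using pₖ = aₖpₖ₋₁ + pₖ₋₂, qₖ = aₖqₖ₋₁ + qₖ₋₂ (with p₋₁=1, p₋₂=0, q₋₁=0, q₋₂=1):
  k=0: a=4, p=4, q=1
  k=1: a=8, p=33, q=8
  k=2: a=16, p=532, q=129
  k=3: a=11, p=5885, q=1427

5885/1427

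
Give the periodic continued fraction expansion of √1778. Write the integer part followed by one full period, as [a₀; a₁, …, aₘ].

[42; 6, 84]

a₀ = ⌊√1778⌋ = 42.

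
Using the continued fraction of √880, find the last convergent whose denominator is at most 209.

√880 = [29; 1, 1, 1, 58, …] (period length 4).
Convergents:
  p_0/q_0 = 29/1
  p_1/q_1 = 30/1
  p_2/q_2 = 59/2
  p_3/q_3 = 89/3
  p_4/q_4 = 5221/176
  p_5/q_5 = 5310/179
  p_6/q_6 = 10531/355
q_5 = 179 ≤ 209 < 355 = q_6, so the answer is 5310/179.

5310/179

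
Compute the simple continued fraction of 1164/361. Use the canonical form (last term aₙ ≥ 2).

[3; 4, 2, 5, 3, 2]

1164 = 3·361 + 81
361 = 4·81 + 37
81 = 2·37 + 7
37 = 5·7 + 2
7 = 3·2 + 1
2 = 2·1 + 0  (stop)
So 1164/361 = [3; 4, 2, 5, 3, 2].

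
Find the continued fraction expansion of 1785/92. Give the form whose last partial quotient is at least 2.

1785 = 19·92 + 37
92 = 2·37 + 18
37 = 2·18 + 1
18 = 18·1 + 0  (stop)
So 1785/92 = [19; 2, 2, 18].

[19; 2, 2, 18]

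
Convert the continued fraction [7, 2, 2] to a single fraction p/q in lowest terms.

37/5

Using pₖ = aₖpₖ₋₁ + pₖ₋₂ and qₖ = aₖqₖ₋₁ + qₖ₋₂:
  k=0: a=7, p=7, q=1
  k=1: a=2, p=15, q=2
  k=2: a=2, p=37, q=5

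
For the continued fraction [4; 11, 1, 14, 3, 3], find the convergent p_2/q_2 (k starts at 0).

49/12

Using pₖ = aₖpₖ₋₁ + pₖ₋₂, qₖ = aₖqₖ₋₁ + qₖ₋₂ (with p₋₁=1, p₋₂=0, q₋₁=0, q₋₂=1):
  k=0: a=4, p=4, q=1
  k=1: a=11, p=45, q=11
  k=2: a=1, p=49, q=12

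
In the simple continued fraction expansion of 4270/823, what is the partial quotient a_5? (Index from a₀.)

4270 = 5·823 + 155   →  a_0 = 5
823 = 5·155 + 48   →  a_1 = 5
155 = 3·48 + 11   →  a_2 = 3
48 = 4·11 + 4   →  a_3 = 4
11 = 2·4 + 3   →  a_4 = 2
4 = 1·3 + 1   →  a_5 = 1

1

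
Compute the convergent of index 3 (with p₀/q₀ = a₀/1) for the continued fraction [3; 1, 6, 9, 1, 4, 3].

247/64

Using pₖ = aₖpₖ₋₁ + pₖ₋₂, qₖ = aₖqₖ₋₁ + qₖ₋₂ (with p₋₁=1, p₋₂=0, q₋₁=0, q₋₂=1):
  k=0: a=3, p=3, q=1
  k=1: a=1, p=4, q=1
  k=2: a=6, p=27, q=7
  k=3: a=9, p=247, q=64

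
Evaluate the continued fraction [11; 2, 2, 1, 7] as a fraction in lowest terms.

Using pₖ = aₖpₖ₋₁ + pₖ₋₂ and qₖ = aₖqₖ₋₁ + qₖ₋₂:
  k=0: a=11, p=11, q=1
  k=1: a=2, p=23, q=2
  k=2: a=2, p=57, q=5
  k=3: a=1, p=80, q=7
  k=4: a=7, p=617, q=54

617/54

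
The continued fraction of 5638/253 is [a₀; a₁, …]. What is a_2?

5638 = 22·253 + 72   →  a_0 = 22
253 = 3·72 + 37   →  a_1 = 3
72 = 1·37 + 35   →  a_2 = 1

1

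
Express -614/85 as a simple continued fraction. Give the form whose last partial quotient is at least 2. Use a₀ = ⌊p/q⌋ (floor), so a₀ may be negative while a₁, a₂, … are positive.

[-8; 1, 3, 2, 9]

-614 = -8*85 + 66
85 = 1*66 + 19
66 = 3*19 + 9
19 = 2*9 + 1
9 = 9*1 + 0  (stop)
So -614/85 = [-8; 1, 3, 2, 9].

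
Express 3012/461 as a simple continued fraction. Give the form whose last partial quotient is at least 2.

3012 = 6×461 + 246
461 = 1×246 + 215
246 = 1×215 + 31
215 = 6×31 + 29
31 = 1×29 + 2
29 = 14×2 + 1
2 = 2×1 + 0  (stop)
So 3012/461 = [6; 1, 1, 6, 1, 14, 2].

[6; 1, 1, 6, 1, 14, 2]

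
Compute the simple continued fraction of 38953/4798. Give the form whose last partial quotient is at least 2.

[8; 8, 2, 3, 5, 7, 2]

38953 = 8×4798 + 569
4798 = 8×569 + 246
569 = 2×246 + 77
246 = 3×77 + 15
77 = 5×15 + 2
15 = 7×2 + 1
2 = 2×1 + 0  (stop)
So 38953/4798 = [8; 8, 2, 3, 5, 7, 2].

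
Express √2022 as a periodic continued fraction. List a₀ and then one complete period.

a₀ = ⌊√2022⌋ = 44.
With m₀=0, d₀=1 and mₖ₊₁ = dₖaₖ − mₖ, dₖ₊₁ = (n − mₖ₊₁²)/dₖ, aₖ₊₁ = ⌊(a₀+mₖ₊₁)/dₖ₊₁⌋:
  k=1: m=44, d=86, a=1
  k=2: m=42, d=3, a=28
  k=3: m=42, d=86, a=1
  k=4: m=44, d=1, a=88
d=1 and a=2a₀=88 at k=4, so the next step gives (m, d) = (44, 86) again — its k=1 value — and the period has length 4.

[44; 1, 28, 1, 88]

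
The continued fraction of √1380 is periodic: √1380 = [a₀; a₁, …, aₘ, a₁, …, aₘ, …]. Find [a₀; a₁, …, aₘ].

a₀ = ⌊√1380⌋ = 37.
With m₀=0, d₀=1 and mₖ₊₁ = dₖaₖ − mₖ, dₖ₊₁ = (n − mₖ₊₁²)/dₖ, aₖ₊₁ = ⌊(a₀+mₖ₊₁)/dₖ₊₁⌋:
  k=1: m=37, d=11, a=6
  k=2: m=29, d=49, a=1
  k=3: m=20, d=20, a=2
  k=4: m=20, d=49, a=1
  k=5: m=29, d=11, a=6
  k=6: m=37, d=1, a=74
d=1 and a=2a₀=74 at k=6, so the next step gives (m, d) = (37, 11) again — its k=1 value — and the period has length 6.

[37; 6, 1, 2, 1, 6, 74]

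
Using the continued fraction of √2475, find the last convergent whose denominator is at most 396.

√2475 = [49; 1, 2, 1, 98, …] (period length 4).
Convergents:
  p_0/q_0 = 49/1
  p_1/q_1 = 50/1
  p_2/q_2 = 149/3
  p_3/q_3 = 199/4
  p_4/q_4 = 19651/395
  p_5/q_5 = 19850/399
q_4 = 395 ≤ 396 < 399 = q_5, so the answer is 19651/395.

19651/395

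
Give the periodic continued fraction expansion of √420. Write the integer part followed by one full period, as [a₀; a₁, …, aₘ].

a₀ = ⌊√420⌋ = 20.
With m₀=0, d₀=1 and mₖ₊₁ = dₖaₖ − mₖ, dₖ₊₁ = (n − mₖ₊₁²)/dₖ, aₖ₊₁ = ⌊(a₀+mₖ₊₁)/dₖ₊₁⌋:
  k=1: m=20, d=20, a=2
  k=2: m=20, d=1, a=40
d=1 and a=2a₀=40 at k=2, so the next step gives (m, d) = (20, 20) again — its k=1 value — and the period has length 2.

[20; 2, 40]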